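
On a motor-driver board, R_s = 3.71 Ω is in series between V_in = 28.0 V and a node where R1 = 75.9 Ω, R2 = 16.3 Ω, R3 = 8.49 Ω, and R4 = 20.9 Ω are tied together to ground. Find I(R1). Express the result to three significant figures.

I ≈ 0.195 A

Parallel bank: R_p = 1/(1/75.9 + 1/16.3 + 1/8.49 + 1/20.9) = 4.164 Ω.
Node voltage V_A = V_in · R_p/(R_s + R_p) = 28.0 × 0.5288 = 14.81 V.
I(R1) = V_A / R1 = 14.81/75.9 = 0.1951 A.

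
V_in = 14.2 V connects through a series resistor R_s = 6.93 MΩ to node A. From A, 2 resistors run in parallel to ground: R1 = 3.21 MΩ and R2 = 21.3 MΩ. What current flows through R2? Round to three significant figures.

I ≈ 0.191 µA

Parallel bank: R_p = 1/(1/3.21 + 1/21.3) = 2.790 MΩ.
V_A by voltage divider: V_A = 14.2 × 2.790/(6.93 + 2.790) = 4.076 V.
Branch current I = V_A/R2 = 4.076/21.3 = 0.1913 µA.
(Check via current divider: I_total = 1.461 µA; share G_k/ΣG = 0.1310 → same result.)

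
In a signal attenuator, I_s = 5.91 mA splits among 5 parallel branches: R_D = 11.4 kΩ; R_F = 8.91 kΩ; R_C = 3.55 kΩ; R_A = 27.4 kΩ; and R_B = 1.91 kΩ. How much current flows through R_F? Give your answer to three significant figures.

Conductances: ΣG = 1/11.4 + 1/8.91 + 1/3.55 + 1/27.4 + 1/1.91 = 1.042 (1/kΩ).
By the current-divider rule, I = I_s · G_k/ΣG = 5.91 × 0.1077 = 0.6367 mA.

I ≈ 0.637 mA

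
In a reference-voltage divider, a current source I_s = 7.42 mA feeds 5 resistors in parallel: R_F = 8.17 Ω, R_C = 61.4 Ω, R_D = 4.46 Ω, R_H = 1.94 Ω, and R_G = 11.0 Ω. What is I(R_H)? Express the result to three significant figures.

I ≈ 3.95 mA

ΣG = 1/8.17 + 1/61.4 + 1/4.46 + 1/1.94 + 1/11.0 = 0.9693.
By the current-divider rule, I = I_s · G_k/ΣG = 7.42 × 0.5318 = 3.946 mA.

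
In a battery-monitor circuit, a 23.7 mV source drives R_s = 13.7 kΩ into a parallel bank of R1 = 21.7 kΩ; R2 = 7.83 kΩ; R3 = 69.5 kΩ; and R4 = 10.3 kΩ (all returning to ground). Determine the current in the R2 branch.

Parallel bank: R_p = 1/(1/21.7 + 1/7.83 + 1/69.5 + 1/10.3) = 3.505 kΩ.
V_A = 23.7 × 3.505/17.21 = 4.829 mV.
I(R2) = V_A / R2 = 4.829/7.83 = 0.6167 µA.

I ≈ 0.617 µA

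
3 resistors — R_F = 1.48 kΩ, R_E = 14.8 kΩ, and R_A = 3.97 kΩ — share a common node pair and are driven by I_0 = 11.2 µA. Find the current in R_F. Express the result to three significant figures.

I ≈ 7.60 µA

Total conductance ΣG = 1/1.48 + 1/14.8 + 1/3.97 = 0.9951 (units of 1/kΩ).
By the current-divider rule, I = I_0 · G_k/ΣG = 11.2 × 0.6790 = 7.605 µA.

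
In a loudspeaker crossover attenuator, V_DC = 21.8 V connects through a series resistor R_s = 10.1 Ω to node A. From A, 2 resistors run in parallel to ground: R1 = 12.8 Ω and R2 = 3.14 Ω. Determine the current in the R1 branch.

I ≈ 0.340 A

Equivalent of the parallel group: R_p = 2.521 Ω.
V_A by voltage divider: V_A = 21.8 × 2.521/(10.1 + 2.521) = 4.355 V.
I(R1) = V_A / R1 = 4.355/12.8 = 0.3402 A.
(Equivalently: I_total = 1.727 A, then current-divider fraction G_k/ΣG = 0.1970.)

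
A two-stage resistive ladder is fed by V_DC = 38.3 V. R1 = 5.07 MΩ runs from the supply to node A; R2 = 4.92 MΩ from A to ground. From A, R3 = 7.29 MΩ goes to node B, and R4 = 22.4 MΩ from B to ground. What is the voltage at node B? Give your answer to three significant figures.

The second stage (R3 + R4 = 29.69 MΩ) loads node A in parallel with R2.
R2 ‖ (R3+R4) = 4.221 MΩ.
V_A = 38.3 × 4.221/(5.07 + 4.221) = 17.40 V.
V_B = V_A × 0.7545 = 13.13 V.

V_B ≈ 13.1 V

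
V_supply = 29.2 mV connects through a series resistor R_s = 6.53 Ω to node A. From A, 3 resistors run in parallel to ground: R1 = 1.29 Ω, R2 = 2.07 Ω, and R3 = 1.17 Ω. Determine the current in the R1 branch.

Parallel bank: R_p = 1/(1/1.29 + 1/2.07 + 1/1.17) = 0.4733 Ω.
Node voltage V_A = V_supply · R_p/(R_s + R_p) = 29.2 × 0.06758 = 1.973 mV.
I(R1) = V_A / R1 = 1.973/1.29 = 1.530 mA.

I ≈ 1.53 mA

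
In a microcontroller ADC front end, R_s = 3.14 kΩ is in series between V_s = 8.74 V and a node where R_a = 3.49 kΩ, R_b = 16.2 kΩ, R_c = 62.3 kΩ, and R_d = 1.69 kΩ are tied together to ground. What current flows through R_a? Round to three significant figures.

Equivalent of the parallel group: R_p = 1.046 kΩ.
V_A = 8.74 × 1.046/4.186 = 2.184 V.
Branch current I = V_A/R_a = 2.184/3.49 = 0.6258 mA.
(Check via current divider: I_total = 2.088 mA; share G_k/ΣG = 0.2997 → same result.)

I ≈ 0.626 mA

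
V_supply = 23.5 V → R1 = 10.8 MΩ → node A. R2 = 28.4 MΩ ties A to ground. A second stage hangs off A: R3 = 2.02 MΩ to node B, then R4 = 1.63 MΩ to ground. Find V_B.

Node A sees R2 in parallel with the series input of stage 2, R3 + R4 = 3.650 MΩ.
Effective lower resistance at A: R2 ‖ 3.650 = 3.234 MΩ.
So V_A = 23.5 × 0.2305 = 5.416 V.
Stage 2 is unloaded, so V_B = V_A · R4/(R3+R4) = 5.416 × 1.63/3.650 = 2.419 V.

V_B ≈ 2.42 V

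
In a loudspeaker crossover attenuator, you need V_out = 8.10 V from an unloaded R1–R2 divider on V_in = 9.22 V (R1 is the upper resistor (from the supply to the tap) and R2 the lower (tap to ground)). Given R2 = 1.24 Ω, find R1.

V_out/V_in = R2/(R1+R2) = 0.8785.
Rearranging, R1 = R2·(1−k)/k = 1.24 × 0.1383 = 0.1715 Ω.

R1 ≈ 0.171 Ω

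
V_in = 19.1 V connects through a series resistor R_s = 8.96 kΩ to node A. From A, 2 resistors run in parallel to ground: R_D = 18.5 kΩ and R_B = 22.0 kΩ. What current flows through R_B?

I ≈ 0.459 mA

Equivalent of the parallel group: R_p = 10.05 kΩ.
V_A by voltage divider: V_A = 19.1 × 10.05/(8.96 + 10.05) = 10.10 V.
Branch current I = V_A/R_B = 10.10/22.0 = 0.4590 mA.
(Equivalently: I_total = 1.005 mA, then current-divider fraction G_k/ΣG = 0.4568.)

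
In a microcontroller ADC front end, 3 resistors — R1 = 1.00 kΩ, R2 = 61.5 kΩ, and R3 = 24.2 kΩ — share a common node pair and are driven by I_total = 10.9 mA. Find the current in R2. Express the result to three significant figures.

I ≈ 0.168 mA

Conductances: ΣG = 1/1.00 + 1/61.5 + 1/24.2 = 1.058 (1/kΩ).
R2 takes the fraction G_k/ΣG = 0.01626/1.058 = 0.01537, so I = 10.9 × 0.01537 = 0.1676 mA.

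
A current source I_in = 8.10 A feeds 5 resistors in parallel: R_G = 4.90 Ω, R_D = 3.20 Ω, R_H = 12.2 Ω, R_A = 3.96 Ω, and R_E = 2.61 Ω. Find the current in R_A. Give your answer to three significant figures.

I ≈ 1.66 A

ΣG = 1/4.90 + 1/3.20 + 1/12.2 + 1/3.96 + 1/2.61 = 1.234.
Current divider: I(R_A) = I_in · G_k/ΣG = 8.10 × (0.2525/1.234) = 8.10 × 0.2046 = 1.657 A.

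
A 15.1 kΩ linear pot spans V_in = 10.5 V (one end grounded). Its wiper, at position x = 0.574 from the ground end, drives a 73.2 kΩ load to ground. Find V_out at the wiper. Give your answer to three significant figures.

V_out ≈ 5.74 V

The pot divides into 6.433 kΩ above the wiper and 8.667 kΩ below.
R_L loads the lower segment: effective lower R = 7.750 kΩ.
V_out = 10.5 × 7.750/(6.433 + 7.750) = 5.738 V.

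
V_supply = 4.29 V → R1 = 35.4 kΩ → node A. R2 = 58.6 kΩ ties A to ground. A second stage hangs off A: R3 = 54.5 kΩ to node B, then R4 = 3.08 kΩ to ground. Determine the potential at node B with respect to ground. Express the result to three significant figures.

Looking into the second stage from A: R3 + R4 = 57.58 kΩ appears in parallel with R2.
Effective lower resistance at A: R2 ‖ 57.58 = 29.04 kΩ.
First divider: V_A = V_supply · 29.04/(35.4 + 29.04) = 1.933 V.
Then the unloaded second divider: V_B = V_A × R4/(R3+R4) = 1.933 × 0.05349 = 0.1034 V.

V_B ≈ 0.103 V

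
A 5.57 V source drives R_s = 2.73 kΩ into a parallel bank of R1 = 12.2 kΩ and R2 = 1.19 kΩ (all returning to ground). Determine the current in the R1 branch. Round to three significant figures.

Equivalent of the parallel group: R_p = 1.084 kΩ.
V_A by voltage divider: V_A = 5.57 × 1.084/(2.73 + 1.084) = 1.583 V.
Branch current I = V_A/R1 = 1.583/12.2 = 0.1298 mA.

I ≈ 0.130 mA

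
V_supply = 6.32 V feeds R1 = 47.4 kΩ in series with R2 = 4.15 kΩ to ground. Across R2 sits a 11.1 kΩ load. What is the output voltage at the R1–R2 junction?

The load sits in parallel with R2, giving an effective lower resistance R2' = R2·R_L/(R2+R_L) = 3.021 kΩ.
Now apply the divider: V_out = 6.32 × 0.05991 = 0.3786 V.
(Unloaded it would be 0.509 V; the load pulls it down.)

V_out ≈ 0.379 V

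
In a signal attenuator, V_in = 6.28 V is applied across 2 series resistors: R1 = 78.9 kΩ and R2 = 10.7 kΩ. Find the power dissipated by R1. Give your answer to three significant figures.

P ≈ 0.388 mW

Series current I = V_in/ΣR = 6.28/89.60 = 0.07009 mA.
V(R1) = I·R = 5.530 V; P = V·I = 5.530 × 0.07009 = 0.3876 mW.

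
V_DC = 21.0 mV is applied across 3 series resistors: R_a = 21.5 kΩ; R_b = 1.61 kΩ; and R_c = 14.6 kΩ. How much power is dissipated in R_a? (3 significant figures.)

ΣR = 37.71 kΩ → I = 21.0/37.71 = 0.5569 µA.
P(R_a) = I²·R_a = (0.5569)² × 21.5 = 6.668 nW.

P ≈ 6.67 nW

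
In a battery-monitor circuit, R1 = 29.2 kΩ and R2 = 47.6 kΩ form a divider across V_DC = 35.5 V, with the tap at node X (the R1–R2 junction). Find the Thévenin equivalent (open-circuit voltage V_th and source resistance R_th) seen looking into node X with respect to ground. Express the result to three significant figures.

With X open, the divider is unloaded: V_th = 35.5 × 47.6/76.80 = 22.00 V.
Zeroing V_DC shorts the top of R1 to ground, so R_th = R1 ‖ R2 = 18.10 kΩ.

V_th ≈ 22.0 V, R_th ≈ 18.1 kΩ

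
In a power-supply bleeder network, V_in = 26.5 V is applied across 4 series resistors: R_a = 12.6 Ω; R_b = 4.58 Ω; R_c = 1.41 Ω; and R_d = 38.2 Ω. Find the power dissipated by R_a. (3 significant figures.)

P ≈ 2.74 W

ΣR = 56.79 Ω → I = 26.5/56.79 = 0.4666 A.
P(R_a) = I²·R_a = (0.4666)² × 12.6 = 2.744 W.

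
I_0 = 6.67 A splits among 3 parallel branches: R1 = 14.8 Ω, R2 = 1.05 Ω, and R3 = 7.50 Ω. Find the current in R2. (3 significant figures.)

I ≈ 5.51 A

Total conductance ΣG = 1/14.8 + 1/1.05 + 1/7.50 = 1.153 (units of 1/Ω).
Current divider: I(R2) = I_0 · G_k/ΣG = 6.67 × (0.9524/1.153) = 6.67 × 0.8258 = 5.508 A.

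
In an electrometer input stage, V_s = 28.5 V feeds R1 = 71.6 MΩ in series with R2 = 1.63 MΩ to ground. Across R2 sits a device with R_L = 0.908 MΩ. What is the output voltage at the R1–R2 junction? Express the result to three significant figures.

First combine the lower leg with the load: R2 ‖ R_L = 0.5832 MΩ.
Now apply the divider: V_out = 28.5 × 0.008079 = 0.2302 V.

V_out ≈ 0.230 V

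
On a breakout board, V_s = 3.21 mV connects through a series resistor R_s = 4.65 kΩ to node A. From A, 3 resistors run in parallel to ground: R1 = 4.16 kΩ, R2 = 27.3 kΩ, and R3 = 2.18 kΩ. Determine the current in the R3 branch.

Combine the parallel branches: R_p = (1/4.16 + 1/27.3 + 1/2.18)⁻¹ = 1.359 kΩ.
V_A by voltage divider: V_A = 3.21 × 1.359/(4.65 + 1.359) = 0.7261 mV.
Branch current I = V_A/R3 = 0.7261/2.18 = 0.3331 µA.

I ≈ 0.333 µA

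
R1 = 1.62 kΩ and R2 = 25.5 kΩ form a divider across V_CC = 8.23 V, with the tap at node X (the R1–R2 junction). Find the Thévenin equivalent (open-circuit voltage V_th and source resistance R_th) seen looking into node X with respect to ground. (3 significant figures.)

V_th is the unloaded tap voltage: V_CC · R2/(R1+R2) = 8.23 × 0.9403 = 7.738 V.
Zeroing V_CC shorts the top of R1 to ground, so R_th = R1 ‖ R2 = 1.523 kΩ.

V_th ≈ 7.74 V, R_th ≈ 1.52 kΩ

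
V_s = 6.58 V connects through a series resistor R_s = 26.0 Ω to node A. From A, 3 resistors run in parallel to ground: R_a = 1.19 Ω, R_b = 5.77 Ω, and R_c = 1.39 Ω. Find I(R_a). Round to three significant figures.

Combine the parallel branches: R_p = (1/1.19 + 1/5.77 + 1/1.39)⁻¹ = 0.5770 Ω.
V_A = 6.58 × 0.5770/26.58 = 0.1429 V.
Branch current I = V_A/R_a = 0.1429/1.19 = 0.1200 A.
(Equivalently: I_total = 0.2476 A, then current-divider fraction G_k/ΣG = 0.4849.)

I ≈ 0.120 A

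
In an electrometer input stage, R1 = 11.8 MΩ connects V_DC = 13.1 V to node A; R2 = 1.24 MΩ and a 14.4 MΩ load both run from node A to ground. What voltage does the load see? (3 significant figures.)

V_out ≈ 1.16 V

The load sits in parallel with R2, giving an effective lower resistance R2' = R2·R_L/(R2+R_L) = 1.142 MΩ.
Then V_out = V_DC · R2'/(R1 + R2') = 13.1 × 1.142/12.94 = 1.156 V.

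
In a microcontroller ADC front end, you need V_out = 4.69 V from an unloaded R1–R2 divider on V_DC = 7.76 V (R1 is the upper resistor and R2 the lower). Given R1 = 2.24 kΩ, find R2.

The divider ratio is R2/(R1+R2) = 4.69/7.76 = 0.6044.
Rearranging, R2 = R1·k/(1−k) = 2.24 × 1.528 = 3.422 kΩ.

R2 ≈ 3.42 kΩ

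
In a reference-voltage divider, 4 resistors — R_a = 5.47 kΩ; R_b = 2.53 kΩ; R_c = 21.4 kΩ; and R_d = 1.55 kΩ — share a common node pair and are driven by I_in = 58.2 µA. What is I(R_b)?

Conductances: ΣG = 1/5.47 + 1/2.53 + 1/21.4 + 1/1.55 = 1.270 (1/kΩ).
R_b takes the fraction G_k/ΣG = 0.3953/1.270 = 0.3112, so I = 58.2 × 0.3112 = 18.11 µA.

I ≈ 18.1 µA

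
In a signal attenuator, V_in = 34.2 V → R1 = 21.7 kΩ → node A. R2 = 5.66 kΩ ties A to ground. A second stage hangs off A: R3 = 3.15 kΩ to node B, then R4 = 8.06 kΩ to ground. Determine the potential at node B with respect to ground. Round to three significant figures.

The second stage (R3 + R4 = 11.21 kΩ) loads node A in parallel with R2.
Effective lower resistance at A: R2 ‖ 11.21 = 3.761 kΩ.
V_A = 34.2 × 3.761/(21.7 + 3.761) = 5.052 V.
Stage 2 is unloaded, so V_B = V_A · R4/(R3+R4) = 5.052 × 8.06/11.21 = 3.632 V.

V_B ≈ 3.63 V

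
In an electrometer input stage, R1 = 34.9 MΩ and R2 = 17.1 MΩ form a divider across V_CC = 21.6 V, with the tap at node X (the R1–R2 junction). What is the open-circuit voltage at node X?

V_th is the unloaded tap voltage: V_CC · R2/(R1+R2) = 21.6 × 0.3288 = 7.103 V.

V_th ≈ 7.10 V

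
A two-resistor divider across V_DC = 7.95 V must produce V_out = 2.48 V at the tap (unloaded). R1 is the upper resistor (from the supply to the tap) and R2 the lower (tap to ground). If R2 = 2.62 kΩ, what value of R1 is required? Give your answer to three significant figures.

Required fraction k = V_out/V_DC = 0.3119.
R1 = R2·(1/k − 1) = 2.62 × 2.206 = 5.779 kΩ.

R1 ≈ 5.78 kΩ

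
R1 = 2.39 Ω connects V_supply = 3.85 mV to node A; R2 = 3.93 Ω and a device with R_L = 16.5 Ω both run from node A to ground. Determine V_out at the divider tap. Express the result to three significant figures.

R2 ‖ R_L = (3.93 × 16.5)/(3.93 + 16.5) = 3.174 Ω.
Now apply the divider: V_out = 3.85 × 0.5705 = 2.196 mV.

V_out ≈ 2.20 mV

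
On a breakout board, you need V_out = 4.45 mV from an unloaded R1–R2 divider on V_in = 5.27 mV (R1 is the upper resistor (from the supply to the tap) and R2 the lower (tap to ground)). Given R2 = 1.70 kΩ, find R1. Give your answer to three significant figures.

V_out/V_in = R2/(R1+R2) = 0.8444.
So R1 = R2 · (V_in/V_out − 1) = 1.70 × (5.27/4.45 − 1) = 1.70 × 0.1843 = 0.3133 kΩ.

R1 ≈ 0.313 kΩ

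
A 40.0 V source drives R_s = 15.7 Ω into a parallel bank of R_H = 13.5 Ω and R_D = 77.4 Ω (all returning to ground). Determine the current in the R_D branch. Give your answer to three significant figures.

I ≈ 0.218 A

Equivalent of the parallel group: R_p = 11.50 Ω.
V_A = 40.0 × 11.50/27.20 = 16.91 V.
Branch current I = V_A/R_D = 16.91/77.4 = 0.2184 A.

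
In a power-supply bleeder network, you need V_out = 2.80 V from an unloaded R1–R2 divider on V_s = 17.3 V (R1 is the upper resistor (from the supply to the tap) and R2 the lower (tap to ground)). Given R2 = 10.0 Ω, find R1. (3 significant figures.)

R1 ≈ 51.8 Ω

V_out/V_s = R2/(R1+R2) = 0.1618.
Rearranging, R1 = R2·(1−k)/k = 10.0 × 5.179 = 51.79 Ω.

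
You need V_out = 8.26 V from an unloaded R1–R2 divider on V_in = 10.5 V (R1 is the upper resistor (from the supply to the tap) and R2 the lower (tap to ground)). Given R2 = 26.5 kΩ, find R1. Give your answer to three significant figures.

R1 ≈ 7.19 kΩ

V_out/V_in = R2/(R1+R2) = 0.7867.
Rearranging, R1 = R2·(1−k)/k = 26.5 × 0.2712 = 7.186 kΩ.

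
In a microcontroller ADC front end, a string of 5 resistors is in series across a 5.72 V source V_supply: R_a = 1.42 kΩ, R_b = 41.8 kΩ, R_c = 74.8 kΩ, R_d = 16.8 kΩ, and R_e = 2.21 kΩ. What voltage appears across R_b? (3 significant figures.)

V ≈ 1.74 V

ΣR = 1.42 + 41.8 + 74.8 + 16.8 + 2.21 = 137.0 kΩ.
By the voltage-divider rule, V = 5.72 × 41.80/137.0 = 1.745 V.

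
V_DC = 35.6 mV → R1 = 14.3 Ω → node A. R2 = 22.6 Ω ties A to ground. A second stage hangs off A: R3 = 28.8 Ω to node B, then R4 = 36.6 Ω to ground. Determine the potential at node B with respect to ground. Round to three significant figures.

Node A sees R2 in parallel with the series input of stage 2, R3 + R4 = 65.40 Ω.
Effective lower resistance at A: R2 ‖ 65.40 = 16.80 Ω.
V_A = 35.6 × 16.80/(14.3 + 16.80) = 19.23 mV.
V_B = V_A × 0.5596 = 10.76 mV.

V_B ≈ 10.8 mV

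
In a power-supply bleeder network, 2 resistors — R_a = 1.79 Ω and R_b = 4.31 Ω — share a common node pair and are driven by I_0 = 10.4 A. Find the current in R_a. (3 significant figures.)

I ≈ 7.35 A

For two parallel branches, I_k = I_0 · (other R)/(sum of R).
I(R_a) = 10.4 × 4.31/(1.79 + 4.31) = 10.4 × 0.7066 = 7.348 A.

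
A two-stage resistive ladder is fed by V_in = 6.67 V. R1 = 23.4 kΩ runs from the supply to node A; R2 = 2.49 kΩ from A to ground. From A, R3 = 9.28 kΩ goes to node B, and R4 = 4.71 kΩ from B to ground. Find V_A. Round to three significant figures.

V_A ≈ 0.553 V

The second stage (R3 + R4 = 13.99 kΩ) loads node A in parallel with R2.
R2 ‖ (R3+R4) = 2.114 kΩ.
First divider: V_A = V_in · 2.114/(23.4 + 2.114) = 0.5526 V.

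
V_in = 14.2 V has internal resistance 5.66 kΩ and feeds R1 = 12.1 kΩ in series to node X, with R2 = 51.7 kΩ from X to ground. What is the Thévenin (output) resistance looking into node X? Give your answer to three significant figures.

R_th ≈ 13.2 kΩ

R1' = 5.66 + 12.1 = 17.76 kΩ (source resistance + R1).
Looking into X with the source shorted: R_th = R1'·R2/(R1'+R2) = 17.76 × 51.7/69.46 = 13.22 kΩ.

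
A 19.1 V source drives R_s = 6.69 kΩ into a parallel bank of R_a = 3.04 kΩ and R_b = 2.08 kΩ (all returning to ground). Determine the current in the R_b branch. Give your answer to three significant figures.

I ≈ 1.43 mA

Parallel bank: R_p = 1/(1/3.04 + 1/2.08) = 1.235 kΩ.
V_A by voltage divider: V_A = 19.1 × 1.235/(6.69 + 1.235) = 2.976 V.
I(R_b) = V_A / R_b = 2.976/2.08 = 1.431 mA.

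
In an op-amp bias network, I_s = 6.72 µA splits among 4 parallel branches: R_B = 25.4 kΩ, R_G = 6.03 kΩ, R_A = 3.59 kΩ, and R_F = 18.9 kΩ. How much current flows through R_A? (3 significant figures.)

Total conductance ΣG = 1/25.4 + 1/6.03 + 1/3.59 + 1/18.9 = 0.5367 (units of 1/kΩ).
By the current-divider rule, I = I_s · G_k/ΣG = 6.72 × 0.5190 = 3.488 µA.

I ≈ 3.49 µA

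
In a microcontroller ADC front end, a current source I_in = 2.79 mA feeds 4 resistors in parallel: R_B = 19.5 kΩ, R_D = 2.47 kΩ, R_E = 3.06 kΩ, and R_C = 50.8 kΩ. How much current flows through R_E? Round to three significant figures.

Conductances: ΣG = 1/19.5 + 1/2.47 + 1/3.06 + 1/50.8 = 0.8026 (1/kΩ).
By the current-divider rule, I = I_in · G_k/ΣG = 2.79 × 0.4072 = 1.136 mA.

I ≈ 1.14 mA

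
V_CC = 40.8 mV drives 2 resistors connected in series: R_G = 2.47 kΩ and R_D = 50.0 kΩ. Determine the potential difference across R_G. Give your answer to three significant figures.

Series total: ΣR = 2.47 + 50.0 = 52.47 kΩ.
V = V_CC · R/ΣR = 40.8 × 0.04707 = 1.921 mV.

V ≈ 1.92 mV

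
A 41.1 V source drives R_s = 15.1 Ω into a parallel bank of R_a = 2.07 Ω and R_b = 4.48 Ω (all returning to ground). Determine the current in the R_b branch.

Parallel bank: R_p = 1/(1/2.07 + 1/4.48) = 1.416 Ω.
V_A = 41.1 × 1.416/16.52 = 3.523 V.
I(R_b) = V_A / R_b = 3.523/4.48 = 0.7864 A.
(Equivalently: I_total = 2.489 A, then current-divider fraction G_k/ΣG = 0.3160.)

I ≈ 0.786 A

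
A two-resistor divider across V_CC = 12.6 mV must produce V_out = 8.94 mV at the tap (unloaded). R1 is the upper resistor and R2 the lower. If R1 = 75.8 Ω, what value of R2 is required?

V_out/V_CC = R2/(R1+R2) = 0.7095.
Rearranging, R2 = R1·k/(1−k) = 75.8 × 2.443 = 185.2 Ω.

R2 ≈ 185 Ω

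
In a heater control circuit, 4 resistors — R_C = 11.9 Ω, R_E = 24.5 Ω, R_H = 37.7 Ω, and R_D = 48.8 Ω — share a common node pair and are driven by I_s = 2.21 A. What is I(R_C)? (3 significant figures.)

ΣG = 1/11.9 + 1/24.5 + 1/37.7 + 1/48.8 = 0.1719.
Current divider: I(R_C) = I_s · G_k/ΣG = 2.21 × (0.08403/0.1719) = 2.21 × 0.4889 = 1.081 A.

I ≈ 1.08 A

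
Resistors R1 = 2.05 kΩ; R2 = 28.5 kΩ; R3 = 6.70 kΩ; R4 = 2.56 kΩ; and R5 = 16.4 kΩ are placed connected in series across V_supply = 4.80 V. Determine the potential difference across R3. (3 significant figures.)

ΣR = 2.05 + 28.5 + 6.70 + 2.56 + 16.4 = 56.21 kΩ.
Voltage divider: V = V_supply · (6.700 / 56.21) = 4.80 × 0.1192 = 0.5721 V.

V ≈ 0.572 V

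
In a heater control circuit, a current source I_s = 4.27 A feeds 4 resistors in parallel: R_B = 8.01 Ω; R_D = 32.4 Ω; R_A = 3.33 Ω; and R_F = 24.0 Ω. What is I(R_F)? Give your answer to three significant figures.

Conductances: ΣG = 1/8.01 + 1/32.4 + 1/3.33 + 1/24.0 = 0.4977 (1/Ω).
By the current-divider rule, I = I_s · G_k/ΣG = 4.27 × 0.08372 = 0.3575 A.

I ≈ 0.357 A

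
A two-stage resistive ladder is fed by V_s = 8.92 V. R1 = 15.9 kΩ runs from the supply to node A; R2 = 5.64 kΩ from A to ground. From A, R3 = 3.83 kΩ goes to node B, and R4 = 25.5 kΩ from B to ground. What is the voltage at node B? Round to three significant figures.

Looking into the second stage from A: R3 + R4 = 29.33 kΩ appears in parallel with R2.
R2 ‖ (R3+R4) = 4.730 kΩ.
So V_A = 8.92 × 0.2293 = 2.045 V.
Stage 2 is unloaded, so V_B = V_A · R4/(R3+R4) = 2.045 × 25.5/29.33 = 1.778 V.

V_B ≈ 1.78 V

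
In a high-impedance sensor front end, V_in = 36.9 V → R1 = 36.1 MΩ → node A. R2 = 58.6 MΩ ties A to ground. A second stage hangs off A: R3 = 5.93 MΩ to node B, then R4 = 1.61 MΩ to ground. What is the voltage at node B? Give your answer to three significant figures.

Looking into the second stage from A: R3 + R4 = 7.540 MΩ appears in parallel with R2.
R2 ‖ (R3+R4) = 6.680 MΩ.
First divider: V_A = V_in · 6.680/(36.1 + 6.680) = 5.762 V.
Then the unloaded second divider: V_B = V_A × R4/(R3+R4) = 5.762 × 0.2135 = 1.230 V.

V_B ≈ 1.23 V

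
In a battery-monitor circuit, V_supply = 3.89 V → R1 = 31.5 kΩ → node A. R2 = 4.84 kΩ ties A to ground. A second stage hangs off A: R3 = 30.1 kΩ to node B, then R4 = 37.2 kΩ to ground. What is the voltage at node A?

Node A sees R2 in parallel with the series input of stage 2, R3 + R4 = 67.30 kΩ.
R2 ‖ (R3+R4) = 4.515 kΩ.
V_A = 3.89 × 4.515/(31.5 + 4.515) = 0.4877 V.

V_A ≈ 0.488 V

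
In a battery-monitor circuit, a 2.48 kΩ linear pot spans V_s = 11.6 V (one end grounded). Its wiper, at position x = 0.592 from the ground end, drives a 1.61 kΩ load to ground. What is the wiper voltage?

Lower segment x·R_p = 1.468 kΩ; upper segment (1−x)·R_p = 1.012 kΩ.
(x·R_p) ‖ R_L = 0.7679 kΩ.
Then V_out = V_s · 0.7679/(1.012 + 0.7679) = 5.005 V.

V_out ≈ 5.01 V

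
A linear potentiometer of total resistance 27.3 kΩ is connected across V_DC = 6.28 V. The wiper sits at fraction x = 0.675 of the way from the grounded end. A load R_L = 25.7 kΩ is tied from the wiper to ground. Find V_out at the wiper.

The pot divides into 8.872 kΩ above the wiper and 18.43 kΩ below.
(x·R_p) ‖ R_L = 10.73 kΩ.
Loaded-divider output: V_out = 6.28 × 0.5474 = 3.438 V.
(Unloaded: V_out = x·V_DC = 4.24 V.)

V_out ≈ 3.44 V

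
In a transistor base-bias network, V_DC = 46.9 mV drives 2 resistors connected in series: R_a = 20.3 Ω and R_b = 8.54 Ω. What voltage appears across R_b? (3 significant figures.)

ΣR = 20.3 + 8.54 = 28.84 Ω.
By the voltage-divider rule, V = 46.9 × 8.540/28.84 = 13.89 mV.

V ≈ 13.9 mV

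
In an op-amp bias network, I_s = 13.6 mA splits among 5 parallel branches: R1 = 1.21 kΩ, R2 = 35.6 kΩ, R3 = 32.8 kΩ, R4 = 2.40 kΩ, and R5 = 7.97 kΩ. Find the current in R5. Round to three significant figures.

I ≈ 1.20 mA

ΣG = 1/1.21 + 1/35.6 + 1/32.8 + 1/2.40 + 1/7.97 = 1.427.
R5 takes the fraction G_k/ΣG = 0.1255/1.427 = 0.08792, so I = 13.6 × 0.08792 = 1.196 mA.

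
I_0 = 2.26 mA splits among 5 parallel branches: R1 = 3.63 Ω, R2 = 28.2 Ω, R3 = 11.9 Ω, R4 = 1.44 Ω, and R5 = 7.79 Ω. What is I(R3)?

I ≈ 0.156 mA

Conductances: ΣG = 1/3.63 + 1/28.2 + 1/11.9 + 1/1.44 + 1/7.79 = 1.218 (1/Ω).
R3 takes the fraction G_k/ΣG = 0.08403/1.218 = 0.06900, so I = 2.26 × 0.06900 = 0.1560 mA.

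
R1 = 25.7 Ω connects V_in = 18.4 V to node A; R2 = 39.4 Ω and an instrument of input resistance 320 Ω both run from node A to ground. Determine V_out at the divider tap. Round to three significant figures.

First combine the lower leg with the load: R2 ‖ R_L = 35.08 Ω.
Then V_out = V_in · R2'/(R1 + R2') = 18.4 × 35.08/60.78 = 10.62 V.

V_out ≈ 10.6 V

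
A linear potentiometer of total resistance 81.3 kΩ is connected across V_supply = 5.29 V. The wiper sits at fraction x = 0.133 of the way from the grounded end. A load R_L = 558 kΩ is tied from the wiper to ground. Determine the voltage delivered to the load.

V_out ≈ 0.692 V

Split the track: R_lower = x·R_p = 10.81 kΩ, R_upper = (1−x)·R_p = 70.49 kΩ.
Lower segment in parallel with the load: 10.81 ‖ 558 = 10.61 kΩ.
V_out = 5.29 × 10.61/(70.49 + 10.61) = 0.6919 V.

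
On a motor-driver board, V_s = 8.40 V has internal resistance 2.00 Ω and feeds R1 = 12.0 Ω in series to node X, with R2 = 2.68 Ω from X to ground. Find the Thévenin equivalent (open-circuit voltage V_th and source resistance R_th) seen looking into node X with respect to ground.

R1' = 2.00 + 12.0 = 14.00 Ω (source resistance + R1).
Open-circuit (no load on X): V_th = V_s · R2/(R1' + R2) = 8.40 × 2.68/(14.00 + 2.68) = 1.350 V.
With V_s suppressed (replaced by a short), R_th = R1' ‖ R2 = (14.00 × 2.68)/(14.00 + 2.68) = 2.249 Ω.

V_th ≈ 1.35 V, R_th ≈ 2.25 Ω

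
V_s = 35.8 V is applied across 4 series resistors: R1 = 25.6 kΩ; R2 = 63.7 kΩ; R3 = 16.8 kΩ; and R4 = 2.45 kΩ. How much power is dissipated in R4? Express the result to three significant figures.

Series current I = V_s/ΣR = 35.8/108.6 = 0.3298 mA.
P(R4) = I²·R4 = (0.3298)² × 2.45 = 0.2665 mW.

P ≈ 0.266 mW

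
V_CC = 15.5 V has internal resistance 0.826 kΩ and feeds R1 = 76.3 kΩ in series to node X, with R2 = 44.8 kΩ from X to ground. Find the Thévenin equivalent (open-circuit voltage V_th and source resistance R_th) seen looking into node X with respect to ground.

R1' = 0.826 + 76.3 = 77.13 kΩ (source resistance + R1).
With X open, the divider is unloaded: V_th = 15.5 × 44.8/121.9 = 5.695 V.
With V_CC suppressed (replaced by a short), R_th = R1' ‖ R2 = (77.13 × 44.8)/(77.13 + 44.8) = 28.34 kΩ.

V_th ≈ 5.70 V, R_th ≈ 28.3 kΩ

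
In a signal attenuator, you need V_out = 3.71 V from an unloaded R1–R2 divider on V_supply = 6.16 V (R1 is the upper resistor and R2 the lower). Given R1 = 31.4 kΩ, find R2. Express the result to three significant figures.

R2 ≈ 47.5 kΩ

The divider ratio is R2/(R1+R2) = 3.71/6.16 = 0.6023.
R2 = R1 · 0.6023/(1 − 0.6023) = 47.55 kΩ.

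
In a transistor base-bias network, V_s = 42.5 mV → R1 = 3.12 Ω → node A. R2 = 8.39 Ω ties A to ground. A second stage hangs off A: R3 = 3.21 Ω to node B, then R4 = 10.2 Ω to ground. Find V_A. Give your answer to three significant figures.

V_A ≈ 26.5 mV

Node A sees R2 in parallel with the series input of stage 2, R3 + R4 = 13.41 Ω.
Effective lower resistance at A: R2 ‖ 13.41 = 5.161 Ω.
V_A = 42.5 × 5.161/(3.12 + 5.161) = 26.49 mV.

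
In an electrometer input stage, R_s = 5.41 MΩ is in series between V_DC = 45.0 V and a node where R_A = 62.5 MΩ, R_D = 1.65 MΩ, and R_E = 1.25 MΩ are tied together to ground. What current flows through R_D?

I ≈ 3.14 µA

Equivalent of the parallel group: R_p = 0.7032 MΩ.
V_A = 45.0 × 0.7032/6.113 = 5.176 V.
Branch current I = V_A/R_D = 5.176/1.65 = 3.137 µA.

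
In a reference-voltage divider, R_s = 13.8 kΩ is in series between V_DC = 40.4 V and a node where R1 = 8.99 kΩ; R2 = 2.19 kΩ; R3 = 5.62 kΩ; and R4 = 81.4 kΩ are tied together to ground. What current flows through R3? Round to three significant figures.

Parallel bank: R_p = 1/(1/8.99 + 1/2.19 + 1/5.62 + 1/81.4) = 1.319 kΩ.
Node voltage V_A = V_DC · R_p/(R_s + R_p) = 40.4 × 0.08725 = 3.525 V.
I(R3) = V_A / R3 = 3.525/5.62 = 0.6272 mA.
(Equivalently: I_total = 2.672 mA, then current-divider fraction G_k/ΣG = 0.2347.)

I ≈ 0.627 mA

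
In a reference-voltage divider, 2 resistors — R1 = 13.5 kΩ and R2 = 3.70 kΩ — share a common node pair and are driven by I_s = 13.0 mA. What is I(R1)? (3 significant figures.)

I ≈ 2.80 mA

For two parallel branches, I_k = I_s · (other R)/(sum of R).
I(R1) = 13.0 × 3.70/(13.5 + 3.70) = 13.0 × 0.2151 = 2.797 mA.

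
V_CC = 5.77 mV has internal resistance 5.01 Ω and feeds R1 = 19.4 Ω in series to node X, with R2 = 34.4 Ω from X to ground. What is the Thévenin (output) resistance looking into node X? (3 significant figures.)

R1' = 5.01 + 19.4 = 24.41 Ω (source resistance + R1).
With V_CC suppressed (replaced by a short), R_th = R1' ‖ R2 = (24.41 × 34.4)/(24.41 + 34.4) = 14.28 Ω.

R_th ≈ 14.3 Ω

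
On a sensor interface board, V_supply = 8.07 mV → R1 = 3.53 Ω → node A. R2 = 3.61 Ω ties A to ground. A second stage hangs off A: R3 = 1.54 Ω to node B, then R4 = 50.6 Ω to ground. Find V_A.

V_A ≈ 3.95 mV

Looking into the second stage from A: R3 + R4 = 52.14 Ω appears in parallel with R2.
R2 ‖ (R3+R4) = 3.376 Ω.
So V_A = 8.07 × 0.4889 = 3.945 mV.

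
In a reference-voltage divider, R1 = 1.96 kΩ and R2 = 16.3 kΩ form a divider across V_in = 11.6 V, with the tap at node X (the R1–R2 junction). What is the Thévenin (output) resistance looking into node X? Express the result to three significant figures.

R_th ≈ 1.75 kΩ

Zeroing V_in shorts the top of R1 to ground, so R_th = R1 ‖ R2 = 1.750 kΩ.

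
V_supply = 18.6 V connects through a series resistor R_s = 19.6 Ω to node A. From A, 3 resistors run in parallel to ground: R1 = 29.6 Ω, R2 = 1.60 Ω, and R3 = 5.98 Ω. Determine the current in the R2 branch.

I ≈ 0.676 A

Combine the parallel branches: R_p = (1/29.6 + 1/1.60 + 1/5.98)⁻¹ = 1.211 Ω.
V_A = 18.6 × 1.211/20.81 = 1.082 V.
Branch current I = V_A/R2 = 1.082/1.60 = 0.6763 A.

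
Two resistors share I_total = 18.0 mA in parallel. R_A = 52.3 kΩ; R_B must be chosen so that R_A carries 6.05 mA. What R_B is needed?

Two-branch current divider: I_A = I_total · R_B/(R_A + R_B).
With f = 0.3361, R_B = R_A · f/(1−f) = 52.3 × 0.5063 = 26.48 kΩ.

R_B ≈ 26.5 kΩ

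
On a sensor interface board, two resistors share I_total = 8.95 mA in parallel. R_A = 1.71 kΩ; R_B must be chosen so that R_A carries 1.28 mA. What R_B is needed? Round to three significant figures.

The fraction through R_A equals R_B/(R_A+R_B).
With f = 0.1430, R_B = R_A · f/(1−f) = 1.71 × 0.1669 = 0.2854 kΩ.

R_B ≈ 0.285 kΩ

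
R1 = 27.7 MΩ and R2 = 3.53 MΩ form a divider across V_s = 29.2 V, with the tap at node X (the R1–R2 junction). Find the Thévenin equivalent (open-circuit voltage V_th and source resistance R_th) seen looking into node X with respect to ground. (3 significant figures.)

V_th ≈ 3.30 V, R_th ≈ 3.13 MΩ

V_th is the unloaded tap voltage: V_s · R2/(R1+R2) = 29.2 × 0.1130 = 3.301 V.
Looking into X with the source shorted: R_th = R1·R2/(R1+R2) = 27.70 × 3.53/31.23 = 3.131 MΩ.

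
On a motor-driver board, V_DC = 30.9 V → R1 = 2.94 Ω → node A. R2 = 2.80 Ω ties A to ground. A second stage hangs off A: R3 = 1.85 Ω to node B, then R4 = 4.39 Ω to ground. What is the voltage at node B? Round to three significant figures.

Node A sees R2 in parallel with the series input of stage 2, R3 + R4 = 6.240 Ω.
R2 ‖ (R3+R4) = 1.933 Ω.
V_A = 30.9 × 1.933/(2.94 + 1.933) = 12.26 V.
Stage 2 is unloaded, so V_B = V_A · R4/(R3+R4) = 12.26 × 4.39/6.240 = 8.623 V.

V_B ≈ 8.62 V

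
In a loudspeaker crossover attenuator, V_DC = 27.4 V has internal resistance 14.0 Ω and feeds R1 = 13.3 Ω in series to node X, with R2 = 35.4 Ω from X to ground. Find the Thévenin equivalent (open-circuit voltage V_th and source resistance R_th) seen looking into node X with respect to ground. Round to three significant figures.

V_th ≈ 15.5 V, R_th ≈ 15.4 Ω

R1' = 14.0 + 13.3 = 27.30 Ω (source resistance + R1).
Open-circuit (no load on X): V_th = V_DC · R2/(R1' + R2) = 27.4 × 35.4/(27.30 + 35.4) = 15.47 V.
Zeroing V_DC shorts the top of R1' to ground, so R_th = R1' ‖ R2 = 15.41 Ω.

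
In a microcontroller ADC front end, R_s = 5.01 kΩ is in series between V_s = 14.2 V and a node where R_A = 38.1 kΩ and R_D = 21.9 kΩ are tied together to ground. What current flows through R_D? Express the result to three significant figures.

Parallel bank: R_p = 1/(1/38.1 + 1/21.9) = 13.91 kΩ.
V_A by voltage divider: V_A = 14.2 × 13.91/(5.01 + 13.91) = 10.44 V.
I(R_D) = V_A / R_D = 10.44/21.9 = 0.4767 mA.

I ≈ 0.477 mA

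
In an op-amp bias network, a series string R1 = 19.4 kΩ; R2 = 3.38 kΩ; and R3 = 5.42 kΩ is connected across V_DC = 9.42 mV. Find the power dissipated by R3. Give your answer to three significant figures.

Series current I = V_DC/ΣR = 9.42/28.20 = 0.3340 µA.
P = I²R = 0.1116 × 5.42 = 0.6048 nW.

P ≈ 0.605 nW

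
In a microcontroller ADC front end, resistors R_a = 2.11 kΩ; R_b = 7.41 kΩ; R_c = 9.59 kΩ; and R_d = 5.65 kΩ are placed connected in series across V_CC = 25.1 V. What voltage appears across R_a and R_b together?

Total series resistance ΣR = 2.11 + 7.41 + 9.59 + 5.65 = 24.76 kΩ.
R_{R_a..R_b} = 2.11 + 7.41 = 9.520 kΩ.
Voltage divider: V = V_CC · (9.520 / 24.76) = 25.1 × 0.3845 = 9.651 V.

V ≈ 9.65 V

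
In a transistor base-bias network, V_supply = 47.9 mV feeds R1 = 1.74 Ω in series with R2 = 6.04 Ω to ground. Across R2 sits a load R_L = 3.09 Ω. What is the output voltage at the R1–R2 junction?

V_out ≈ 25.9 mV

First combine the lower leg with the load: R2 ‖ R_L = 2.044 Ω.
Voltage divider with the loaded lower leg: V_out = 47.9 × 2.044/(1.74 + 2.044) = 47.9 × 0.5402 = 25.88 mV.
(Unloaded it would be 37.2 mV; the load pulls it down.)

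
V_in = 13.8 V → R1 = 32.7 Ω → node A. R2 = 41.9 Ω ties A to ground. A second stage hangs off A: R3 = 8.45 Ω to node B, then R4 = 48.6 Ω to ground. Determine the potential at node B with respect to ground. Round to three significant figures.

V_B ≈ 4.99 V

Looking into the second stage from A: R3 + R4 = 57.05 Ω appears in parallel with R2.
R2 ‖ (R3+R4) = 24.16 Ω.
First divider: V_A = V_in · 24.16/(32.7 + 24.16) = 5.863 V.
V_B = V_A × 0.8519 = 4.995 V.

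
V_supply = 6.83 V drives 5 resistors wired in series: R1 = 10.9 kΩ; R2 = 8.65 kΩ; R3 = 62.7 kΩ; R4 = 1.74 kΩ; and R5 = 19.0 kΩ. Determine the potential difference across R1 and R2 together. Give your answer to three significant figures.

V ≈ 1.30 V

Total series resistance ΣR = 10.9 + 8.65 + 62.7 + 1.74 + 19.0 = 103.0 kΩ.
R_{R1..R2} = 10.9 + 8.65 = 19.55 kΩ.
Voltage divider: V = V_supply · (19.55 / 103.0) = 6.83 × 0.1898 = 1.296 V.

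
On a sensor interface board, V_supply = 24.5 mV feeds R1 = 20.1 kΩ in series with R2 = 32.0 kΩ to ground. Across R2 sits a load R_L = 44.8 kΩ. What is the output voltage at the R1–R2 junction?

R2 ‖ R_L = (32.0 × 44.8)/(32.0 + 44.8) = 18.67 kΩ.
Voltage divider with the loaded lower leg: V_out = 24.5 × 18.67/(20.1 + 18.67) = 24.5 × 0.4815 = 11.80 mV.

V_out ≈ 11.8 mV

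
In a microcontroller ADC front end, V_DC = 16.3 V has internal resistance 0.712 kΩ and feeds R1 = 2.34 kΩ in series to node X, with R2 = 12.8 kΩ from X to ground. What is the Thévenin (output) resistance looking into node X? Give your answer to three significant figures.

R1' = 0.712 + 2.34 = 3.052 kΩ (source resistance + R1).
With V_DC suppressed (replaced by a short), R_th = R1' ‖ R2 = (3.052 × 12.8)/(3.052 + 12.8) = 2.464 kΩ.

R_th ≈ 2.46 kΩ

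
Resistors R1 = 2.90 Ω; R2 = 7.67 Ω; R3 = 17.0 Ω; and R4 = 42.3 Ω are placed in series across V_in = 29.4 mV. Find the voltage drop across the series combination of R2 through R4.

Series total: ΣR = 2.90 + 7.67 + 17.0 + 42.3 = 69.87 Ω.
R_{R2..R4} = 7.67 + 17.0 + 42.3 = 66.97 Ω.
By the voltage-divider rule, V = 29.4 × 66.97/69.87 = 28.18 mV.

V ≈ 28.2 mV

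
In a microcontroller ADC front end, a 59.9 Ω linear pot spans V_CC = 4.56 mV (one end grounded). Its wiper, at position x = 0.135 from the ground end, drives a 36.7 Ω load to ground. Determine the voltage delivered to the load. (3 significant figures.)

The pot divides into 51.81 Ω above the wiper and 8.087 Ω below.
R_L loads the lower segment: effective lower R = 6.626 Ω.
Then V_out = V_CC · 6.626/(51.81 + 6.626) = 0.5171 mV.

V_out ≈ 0.517 mV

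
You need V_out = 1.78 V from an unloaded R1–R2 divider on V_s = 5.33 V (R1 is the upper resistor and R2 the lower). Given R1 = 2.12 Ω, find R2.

R2 ≈ 1.06 Ω

The divider ratio is R2/(R1+R2) = 1.78/5.33 = 0.3340.
R2 = R1 · 0.3340/(1 − 0.3340) = 1.063 Ω.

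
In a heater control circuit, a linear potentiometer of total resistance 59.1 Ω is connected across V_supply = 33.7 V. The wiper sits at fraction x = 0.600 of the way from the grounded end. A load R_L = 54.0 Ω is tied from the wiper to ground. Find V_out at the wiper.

The pot divides into 23.64 Ω above the wiper and 35.46 Ω below.
Lower segment in parallel with the load: 35.46 ‖ 54.0 = 21.40 Ω.
V_out = 33.7 × 21.40/(23.64 + 21.40) = 16.01 V.

V_out ≈ 16.0 V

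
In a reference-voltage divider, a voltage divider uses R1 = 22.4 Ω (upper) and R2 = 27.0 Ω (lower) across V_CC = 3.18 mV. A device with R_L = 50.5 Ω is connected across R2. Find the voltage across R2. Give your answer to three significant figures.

The load sits in parallel with R2, giving an effective lower resistance R2' = R2·R_L/(R2+R_L) = 17.59 Ω.
Now apply the divider: V_out = 3.18 × 0.4399 = 1.399 mV.
(Unloaded it would be 1.74 mV; the load pulls it down.)

V_out ≈ 1.40 mV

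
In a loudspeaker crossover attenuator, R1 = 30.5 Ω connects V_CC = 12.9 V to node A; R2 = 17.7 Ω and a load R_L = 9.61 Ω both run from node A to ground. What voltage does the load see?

V_out ≈ 2.19 V

The load sits in parallel with R2, giving an effective lower resistance R2' = R2·R_L/(R2+R_L) = 6.228 Ω.
Now apply the divider: V_out = 12.9 × 0.1696 = 2.188 V.
(Unloaded it would be 4.74 V; the load pulls it down.)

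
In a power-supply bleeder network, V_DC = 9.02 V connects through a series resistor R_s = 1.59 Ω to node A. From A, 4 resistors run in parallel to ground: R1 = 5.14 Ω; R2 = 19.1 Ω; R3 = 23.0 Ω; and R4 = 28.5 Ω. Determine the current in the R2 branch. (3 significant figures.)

I ≈ 0.311 A

Parallel bank: R_p = 1/(1/5.14 + 1/19.1 + 1/23.0 + 1/28.5) = 3.072 Ω.
V_A = 9.02 × 3.072/4.662 = 5.944 V.
I(R2) = V_A / R2 = 5.944/19.1 = 0.3112 A.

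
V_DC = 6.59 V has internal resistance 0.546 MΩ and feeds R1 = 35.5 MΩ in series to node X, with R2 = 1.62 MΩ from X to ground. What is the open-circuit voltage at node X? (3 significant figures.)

V_th ≈ 0.283 V

R1' = 0.546 + 35.5 = 36.05 MΩ (source resistance + R1).
With X open, the divider is unloaded: V_th = 6.59 × 1.62/37.67 = 0.2834 V.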